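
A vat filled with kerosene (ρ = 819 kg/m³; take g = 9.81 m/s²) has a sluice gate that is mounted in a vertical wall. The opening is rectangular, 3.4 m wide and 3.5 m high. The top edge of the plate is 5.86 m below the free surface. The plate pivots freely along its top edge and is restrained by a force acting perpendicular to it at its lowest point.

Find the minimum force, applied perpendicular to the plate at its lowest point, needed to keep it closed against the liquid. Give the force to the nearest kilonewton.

γ = ρg = 819 × 9.81 / 1000 = 8.03439 kN/m³.
The centroid lies 3.5/2 = 1.75 m below the top edge, so the centroid depth is h_c = 5.86 + 1.75 = 7.61 m.
A = 3.4 × 3.5 = 11.9 m².
Resultant F = γ·h_c·A = 8.03439 × 7.61 × 11.9 = 727.586 kN.
I_c = b·h³/12 = 3.4 × 3.5³/12 = 12.1479 m⁴.
Centre of pressure: y_p = y_c + I_c/(y_c·A) = 7.61 + 12.1479/(7.61 × 11.9) = 7.61 + 0.134143 = 7.74414 m along the plane.
The resultant acts 1.75 + 0.134143 = 1.88414 m (along the plate) below the hinge at the top edge, so the moment about the hinge is M = F × 1.88414 = 727.586 × 1.88414 = 1370.87 kN·m.
A normal force at the bottom, 3.5 m from the hinge, must supply this moment: P = 1370.87/3.5 = 391.677 kN.

P ≈ 392 kN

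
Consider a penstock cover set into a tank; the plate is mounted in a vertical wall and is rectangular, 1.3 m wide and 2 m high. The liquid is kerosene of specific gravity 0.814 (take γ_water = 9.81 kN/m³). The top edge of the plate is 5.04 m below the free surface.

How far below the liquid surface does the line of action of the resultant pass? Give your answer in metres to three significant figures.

h_p = 6.10 m

γ = 0.814 × 9.81 = 7.98534 kN/m³.
The centroid lies 2/2 = 1 m below the top edge, so the centroid depth is h_c = 5.04 + 1 = 6.04 m.
A = 1.3 × 2 = 2.6 m².
Resultant F = γ·h_c·A = 7.98534 × 6.04 × 2.6 = 125.402 kN.
I_c = b·h³/12 = 1.3 × 2³/12 = 0.866667 m⁴.
Centre of pressure: y_p = y_c + I_c/(y_c·A) = 6.04 + 0.866667/(6.04 × 2.6) = 6.04 + 0.0551877 = 6.09519 m along the plane.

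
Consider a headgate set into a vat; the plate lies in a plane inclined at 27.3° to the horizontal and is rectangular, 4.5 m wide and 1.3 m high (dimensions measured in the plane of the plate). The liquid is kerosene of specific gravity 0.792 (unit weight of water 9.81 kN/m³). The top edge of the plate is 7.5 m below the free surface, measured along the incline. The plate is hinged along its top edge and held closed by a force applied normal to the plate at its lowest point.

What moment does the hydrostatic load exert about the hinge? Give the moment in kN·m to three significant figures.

M ≈ 113 kN·m

γ = 0.792 × 9.81 = 7.76952 kN/m³.
Let θ = 27.3° be the plate's angle to the horizontal; measure y along the incline from where the plane meets the free surface. Vertical depth h = y·sinθ with sinθ = 0.458650.
The centroid lies 1.3/2 = 0.65 m below the top edge, so y_c = 7.5 + 0.65 = 8.15 m and h_c = 8.15 × 0.458650 = 3.738 m.
A = 4.5 × 1.3 = 5.85 m².
Resultant F = γ·h_c·A = 7.76952 × 3.738 × 5.85 = 169.898 kN.
I_c = b·h³/12 = 4.5 × 1.3³/12 = 0.823875 m⁴.
Centre of pressure: y_p = y_c + I_c/(y_c·A) = 8.15 + 0.823875/(8.15 × 5.85) = 8.15 + 0.0172802 = 8.16728 m along the plane.
The resultant acts 0.65 + 0.0172802 = 0.66728 m (along the plate) below the hinge at the top edge, so the moment about the hinge is M = F × 0.66728 = 169.898 × 0.66728 = 113.37 kN·m.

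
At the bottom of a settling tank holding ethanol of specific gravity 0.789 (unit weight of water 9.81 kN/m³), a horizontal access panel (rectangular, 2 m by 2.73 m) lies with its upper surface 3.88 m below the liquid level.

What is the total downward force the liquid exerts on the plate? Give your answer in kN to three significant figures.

F ≈ 164 kN

γ = 0.789 × 9.81 = 7.74009 kN/m³.
The plate is horizontal, so pressure is uniform at p = γ·h = 7.74009 × 3.88 = 30.0315 kN/m².
A = 2 × 2.73 = 5.46 m².
F = p·A = 30.0315 × 5.46 = 163.972 kN.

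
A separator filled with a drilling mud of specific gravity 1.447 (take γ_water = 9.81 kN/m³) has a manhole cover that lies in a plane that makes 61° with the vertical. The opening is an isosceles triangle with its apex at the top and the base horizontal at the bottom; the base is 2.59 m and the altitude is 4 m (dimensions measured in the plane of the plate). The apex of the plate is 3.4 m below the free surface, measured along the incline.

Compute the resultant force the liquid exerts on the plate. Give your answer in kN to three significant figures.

F ≈ 216 kN

γ = 1.447 × 9.81 = 14.19507 kN/m³.
The plate makes 61° with the vertical, i.e. θ = 90° − 61° = 29° to the horizontal. Measuring y along the incline from the free-surface line, vertical depth h = y·sinθ with sinθ = 0.484810.
With the apex up, the centroid sits 2h/3 = 2 × 4/3 = 2.66667 m below the apex, so y_c = 3.4 + 2.66667 = 6.06667 m and h_c = 6.06667 × 0.484810 = 2.94118 m.
A = ½ × 2.59 × 4 = 5.18 m².
Resultant F = γ·h_c·A = 14.19507 × 2.94118 × 5.18 = 216.266 kN.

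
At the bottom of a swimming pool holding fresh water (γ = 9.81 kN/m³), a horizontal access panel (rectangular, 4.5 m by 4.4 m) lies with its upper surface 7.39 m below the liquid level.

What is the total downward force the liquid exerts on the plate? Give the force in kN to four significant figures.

γ = 9.81 kN/m³.
The plate is horizontal, so pressure is uniform at p = γ·h = 9.81 × 7.39 = 72.4959 kN/m².
A = 4.5 × 4.4 = 19.8 m².
F = p·A = 72.4959 × 19.8 = 1435.42 kN.

F ≈ 1435 kN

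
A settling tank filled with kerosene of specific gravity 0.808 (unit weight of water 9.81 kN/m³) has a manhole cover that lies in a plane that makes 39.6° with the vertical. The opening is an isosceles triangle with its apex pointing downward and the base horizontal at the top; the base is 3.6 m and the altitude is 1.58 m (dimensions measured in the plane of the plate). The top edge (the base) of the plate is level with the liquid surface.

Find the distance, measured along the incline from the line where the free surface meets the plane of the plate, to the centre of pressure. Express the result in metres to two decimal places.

y_p = 0.79 m

γ = 0.808 × 9.81 = 7.92648 kN/m³.
The plate makes 39.6° with the vertical, i.e. θ = 90° − 39.6° = 50.4° to the horizontal. Measuring y along the incline from the free-surface line, vertical depth h = y·sinθ with sinθ = 0.770513.
With the apex down, the centroid sits h/3 = 1.58/3 = 0.526667 m below the base (the top edge), so y_c = 0.526667 m and h_c = 0.526667 × 0.770513 = 0.405804 m.
A = ½ × 3.6 × 1.58 = 2.844 m².
Resultant F = γ·h_c·A = 7.92648 × 0.405804 × 2.844 = 9.148 kN.
I_c = b·h³/36 = 3.6 × 1.58³/36 = 0.394431 m⁴.
Centre of pressure: y_p = y_c + I_c/(y_c·A) = 0.526667 + 0.394431/(0.526667 × 2.844) = 0.526667 + 0.263333 = 0.79 m along the plane.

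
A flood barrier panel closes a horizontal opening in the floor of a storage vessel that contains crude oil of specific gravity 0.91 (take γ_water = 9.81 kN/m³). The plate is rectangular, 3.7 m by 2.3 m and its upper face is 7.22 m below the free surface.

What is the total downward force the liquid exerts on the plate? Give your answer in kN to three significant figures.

F ≈ 549 kN

γ = 0.91 × 9.81 = 8.9271 kN/m³.
The plate is horizontal, so pressure is uniform at p = γ·h = 8.9271 × 7.22 = 64.4537 kN/m².
A = 3.7 × 2.3 = 8.51 m².
F = p·A = 64.4537 × 8.51 = 548.501 kN.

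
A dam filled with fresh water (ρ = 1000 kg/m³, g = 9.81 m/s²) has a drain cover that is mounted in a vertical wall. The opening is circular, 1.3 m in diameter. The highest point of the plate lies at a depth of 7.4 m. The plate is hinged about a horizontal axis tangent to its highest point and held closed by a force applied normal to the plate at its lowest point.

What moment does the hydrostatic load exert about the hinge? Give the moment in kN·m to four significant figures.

M ≈ 69.51 kN·m

γ = ρg = 1000 × 9.81 = 9810 N/m³ = 9.81 kN/m³.
The centroid is at the centre, 0.65 m below the top of the plate, so the centroid depth is h_c = 7.4 + 0.65 = 8.05 m.
A = π(0.65)² = 1.32732 m².
Resultant F = γ·h_c·A = 9.81 × 8.05 × 1.32732 = 104.819 kN.
I_c = πr⁴/4 = π × 0.65⁴/4 = 0.140198 m⁴.
Centre of pressure: y_p = y_c + I_c/(y_c·A) = 8.05 + 0.140198/(8.05 × 1.32732) = 8.05 + 0.0131211 = 8.06312 m along the plane.
The resultant acts 0.65 + 0.0131211 = 0.663121 m (along the plate) below the hinge at the top edge, so the moment about the hinge is M = F × 0.663121 = 104.819 × 0.663121 = 69.5077 kN·m.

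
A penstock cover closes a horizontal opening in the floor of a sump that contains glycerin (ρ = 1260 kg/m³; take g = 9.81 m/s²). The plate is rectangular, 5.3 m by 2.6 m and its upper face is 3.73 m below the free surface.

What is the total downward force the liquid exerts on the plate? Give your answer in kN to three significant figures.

F ≈ 635 kN

γ = ρg = 1260 × 9.81 / 1000 = 12.3606 kN/m³.
The plate is horizontal, so pressure is uniform at p = γ·h = 12.3606 × 3.73 = 46.105 kN/m².
A = 5.3 × 2.6 = 13.78 m².
F = p·A = 46.105 × 13.78 = 635.327 kN.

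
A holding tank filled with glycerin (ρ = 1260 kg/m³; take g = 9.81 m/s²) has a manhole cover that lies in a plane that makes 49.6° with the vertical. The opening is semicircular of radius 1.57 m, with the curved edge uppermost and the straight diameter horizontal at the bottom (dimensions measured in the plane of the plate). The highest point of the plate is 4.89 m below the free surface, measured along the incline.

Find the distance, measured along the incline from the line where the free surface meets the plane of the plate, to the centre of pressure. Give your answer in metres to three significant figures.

y_p = 5.82 m

γ = ρg = 1260 × 9.81 / 1000 = 12.3606 kN/m³.
The plate makes 49.6° with the vertical, i.e. θ = 90° − 49.6° = 40.4° to the horizontal. Measuring y along the incline from the free-surface line, vertical depth h = y·sinθ with sinθ = 0.648120.
The centroid lies 4r/(3π) = 0.666329 m above the diameter, so r − 4r/(3π) = 1.57 − 0.666329 = 0.903671 m below the topmost point, so y_c = 4.89 + 0.903671 = 5.79367 m and h_c = 5.79367 × 0.648120 = 3.75499 m.
A = πr²/2 = π × 1.57²/2 = 3.87186 m².
Resultant F = γ·h_c·A = 12.3606 × 3.75499 × 3.87186 = 179.708 kN.
I_c = (π/8 − 8/(9π))·r⁴ = 0.109757 × 1.57⁴ = 0.666854 m⁴.
Centre of pressure: y_p = y_c + I_c/(y_c·A) = 5.79367 + 0.666854/(5.79367 × 3.87186) = 5.79367 + 0.0297274 = 5.8234 m along the plane.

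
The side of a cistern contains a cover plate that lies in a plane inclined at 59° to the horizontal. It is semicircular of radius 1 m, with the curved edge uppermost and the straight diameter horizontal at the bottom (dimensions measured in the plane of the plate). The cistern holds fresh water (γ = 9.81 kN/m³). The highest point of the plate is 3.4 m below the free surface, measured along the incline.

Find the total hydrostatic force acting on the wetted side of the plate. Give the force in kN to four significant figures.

γ = 9.81 kN/m³.
Let θ = 59° be the plate's angle to the horizontal; measure y along the incline from where the plane meets the free surface. Vertical depth h = y·sinθ with sinθ = 0.857167.
The centroid lies 4r/(3π) = 0.424413 m above the diameter, so r − 4r/(3π) = 1 − 0.424413 = 0.575587 m below the topmost point, so y_c = 3.4 + 0.575587 = 3.97559 m and h_c = 3.97559 × 0.857167 = 3.40774 m.
A = πr²/2 = π × 1²/2 = 1.5708 m².
Resultant F = γ·h_c·A = 9.81 × 3.40774 × 1.5708 = 52.5117 kN.

F ≈ 52.51 kN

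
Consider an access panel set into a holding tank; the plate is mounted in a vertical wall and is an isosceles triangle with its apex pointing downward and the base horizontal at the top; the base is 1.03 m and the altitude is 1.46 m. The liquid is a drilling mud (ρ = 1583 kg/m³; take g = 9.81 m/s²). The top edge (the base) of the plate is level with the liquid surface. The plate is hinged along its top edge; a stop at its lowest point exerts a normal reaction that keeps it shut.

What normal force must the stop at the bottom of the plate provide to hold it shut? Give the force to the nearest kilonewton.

P ≈ 3 kN

γ = ρg = 1583 × 9.81 / 1000 = 15.52923 kN/m³.
With the apex down, the centroid sits h/3 = 1.46/3 = 0.486667 m below the base (the top edge), so the centroid depth is h_c = 0.486667 m.
A = ½ × 1.03 × 1.46 = 0.7519 m².
Resultant F = γ·h_c·A = 15.52923 × 0.486667 × 0.7519 = 5.68253 kN.
I_c = b·h³/36 = 1.03 × 1.46³/36 = 0.0890417 m⁴.
Centre of pressure: y_p = y_c + I_c/(y_c·A) = 0.486667 + 0.0890417/(0.486667 × 0.7519) = 0.486667 + 0.243333 = 0.73 m along the plane.
The resultant acts 0.486667 + 0.243333 = 0.73 m (along the plate) below the hinge at the top edge, so the moment about the hinge is M = F × 0.73 = 5.68253 × 0.73 = 4.14825 kN·m.
A normal force at the bottom, 1.46 m from the hinge, must supply this moment: P = 4.14825/1.46 = 2.84127 kN.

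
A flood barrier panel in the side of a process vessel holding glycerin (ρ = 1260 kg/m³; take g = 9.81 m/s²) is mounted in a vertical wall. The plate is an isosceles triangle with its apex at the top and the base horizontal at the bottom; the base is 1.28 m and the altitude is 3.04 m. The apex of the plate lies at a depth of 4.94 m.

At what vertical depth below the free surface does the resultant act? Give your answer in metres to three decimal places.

h_p = 7.040 m

γ = ρg = 1260 × 9.81 / 1000 = 12.3606 kN/m³.
With the apex up, the centroid sits 2h/3 = 2 × 3.04/3 = 2.02667 m below the apex, so the centroid depth is h_c = 4.94 + 2.02667 = 6.96667 m.
A = ½ × 1.28 × 3.04 = 1.9456 m².
Resultant F = γ·h_c·A = 12.3606 × 6.96667 × 1.9456 = 167.54 kN.
I_c = b·h³/36 = 1.28 × 3.04³/36 = 0.998914 m⁴.
Centre of pressure: y_p = y_c + I_c/(y_c·A) = 6.96667 + 0.998914/(6.96667 × 1.9456) = 6.96667 + 0.0736969 = 7.04037 m along the plane.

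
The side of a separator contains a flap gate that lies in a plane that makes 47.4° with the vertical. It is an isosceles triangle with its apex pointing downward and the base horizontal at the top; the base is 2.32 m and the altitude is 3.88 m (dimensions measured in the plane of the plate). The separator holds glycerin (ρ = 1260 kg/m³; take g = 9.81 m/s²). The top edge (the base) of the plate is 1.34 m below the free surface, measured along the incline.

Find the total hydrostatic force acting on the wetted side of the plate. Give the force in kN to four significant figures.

F ≈ 99.16 kN

γ = ρg = 1260 × 9.81 / 1000 = 12.3606 kN/m³.
The plate makes 47.4° with the vertical, i.e. θ = 90° − 47.4° = 42.6° to the horizontal. Measuring y along the incline from the free-surface line, vertical depth h = y·sinθ with sinθ = 0.676876.
With the apex down, the centroid sits h/3 = 3.88/3 = 1.29333 m below the base (the top edge), so y_c = 1.34 + 1.29333 = 2.63333 m and h_c = 2.63333 × 0.676876 = 1.78244 m.
A = ½ × 2.32 × 3.88 = 4.5008 m².
Resultant F = γ·h_c·A = 12.3606 × 1.78244 × 4.5008 = 99.1618 kN.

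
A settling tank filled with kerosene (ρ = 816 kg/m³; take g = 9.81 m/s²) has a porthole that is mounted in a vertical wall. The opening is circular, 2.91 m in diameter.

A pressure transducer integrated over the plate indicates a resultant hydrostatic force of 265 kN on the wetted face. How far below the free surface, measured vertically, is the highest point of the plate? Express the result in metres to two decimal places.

γ = ρg = 816 × 9.81 / 1000 = 8.00496 kN/m³.
A = π(1.455)² = 6.65083 m².
From F = γ·h_c·A, the centroid depth is h_c = 265/(8.00496 × 6.65083) = 4.9775 m.
The centroid is at the centre, 1.455 m below the top of the plate, so the highest point sits at h_top = 4.9775 − 1.455 = 3.5225 m below the surface.

d_top ≈ 3.52 m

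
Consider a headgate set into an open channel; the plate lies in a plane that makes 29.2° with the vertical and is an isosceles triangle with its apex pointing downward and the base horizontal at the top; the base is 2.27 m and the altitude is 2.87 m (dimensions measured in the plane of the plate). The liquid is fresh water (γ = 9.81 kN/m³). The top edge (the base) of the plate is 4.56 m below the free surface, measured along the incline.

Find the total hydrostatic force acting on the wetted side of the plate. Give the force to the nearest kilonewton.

F ≈ 154 kN

γ = 9.81 kN/m³.
The plate makes 29.2° with the vertical, i.e. θ = 90° − 29.2° = 60.8° to the horizontal. Measuring y along the incline from the free-surface line, vertical depth h = y·sinθ with sinθ = 0.872922.
With the apex down, the centroid sits h/3 = 2.87/3 = 0.956667 m below the base (the top edge), so y_c = 4.56 + 0.956667 = 5.51667 m and h_c = 5.51667 × 0.872922 = 4.81562 m.
A = ½ × 2.27 × 2.87 = 3.25745 m².
Resultant F = γ·h_c·A = 9.81 × 4.81562 × 3.25745 = 153.886 kN.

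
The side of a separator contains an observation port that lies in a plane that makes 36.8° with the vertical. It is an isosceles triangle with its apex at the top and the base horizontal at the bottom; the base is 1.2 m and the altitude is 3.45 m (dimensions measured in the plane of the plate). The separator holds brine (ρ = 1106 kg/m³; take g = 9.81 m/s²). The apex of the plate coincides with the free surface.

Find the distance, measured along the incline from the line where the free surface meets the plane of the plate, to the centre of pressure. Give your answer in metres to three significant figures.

γ = ρg = 1106 × 9.81 / 1000 = 10.84986 kN/m³.
The plate makes 36.8° with the vertical, i.e. θ = 90° − 36.8° = 53.2° to the horizontal. Measuring y along the incline from the free-surface line, vertical depth h = y·sinθ with sinθ = 0.800731.
With the apex up, the centroid sits 2h/3 = 2 × 3.45/3 = 2.3 m below the apex, so y_c = 2.3 m and h_c = 2.3 × 0.800731 = 1.84168 m.
A = ½ × 1.2 × 3.45 = 2.07 m².
Resultant F = γ·h_c·A = 10.84986 × 1.84168 × 2.07 = 41.3627 kN.
I_c = b·h³/36 = 1.2 × 3.45³/36 = 1.36879 m⁴.
Centre of pressure: y_p = y_c + I_c/(y_c·A) = 2.3 + 1.36879/(2.3 × 2.07) = 2.3 + 0.287501 = 2.5875 m along the plane.

y_p = 2.59 m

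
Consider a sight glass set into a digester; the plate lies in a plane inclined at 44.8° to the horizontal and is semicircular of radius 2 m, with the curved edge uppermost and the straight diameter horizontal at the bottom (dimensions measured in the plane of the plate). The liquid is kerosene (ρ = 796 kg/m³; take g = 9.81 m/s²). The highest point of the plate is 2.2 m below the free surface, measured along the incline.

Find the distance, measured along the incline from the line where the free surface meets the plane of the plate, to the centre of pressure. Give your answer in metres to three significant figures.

y_p = 3.43 m

γ = ρg = 796 × 9.81 / 1000 = 7.80876 kN/m³.
Let θ = 44.8° be the plate's angle to the horizontal; measure y along the incline from where the plane meets the free surface. Vertical depth h = y·sinθ with sinθ = 0.704634.
The centroid lies 4r/(3π) = 0.848826 m above the diameter, so r − 4r/(3π) = 2 − 0.848826 = 1.15117 m below the topmost point, so y_c = 2.2 + 1.15117 = 3.35117 m and h_c = 3.35117 × 0.704634 = 2.36135 m.
A = πr²/2 = π × 2²/2 = 6.28319 m².
Resultant F = γ·h_c·A = 7.80876 × 2.36135 × 6.28319 = 115.857 kN.
I_c = (π/8 − 8/(9π))·r⁴ = 0.109757 × 2⁴ = 1.75611 m⁴.
Centre of pressure: y_p = y_c + I_c/(y_c·A) = 3.35117 + 1.75611/(3.35117 × 6.28319) = 3.35117 + 0.0834017 = 3.43457 m along the plane.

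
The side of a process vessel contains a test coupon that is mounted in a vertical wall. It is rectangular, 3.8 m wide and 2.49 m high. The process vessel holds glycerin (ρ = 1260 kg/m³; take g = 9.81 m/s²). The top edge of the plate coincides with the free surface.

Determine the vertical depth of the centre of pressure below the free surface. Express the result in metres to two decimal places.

h_p = 1.66 m

γ = ρg = 1260 × 9.81 / 1000 = 12.3606 kN/m³.
The centroid lies 2.49/2 = 1.245 m below the top edge, so the centroid depth is h_c = 1.245 m.
A = 3.8 × 2.49 = 9.462 m².
Resultant F = γ·h_c·A = 12.3606 × 1.245 × 9.462 = 145.61 kN.
I_c = b·h³/12 = 3.8 × 2.49³/12 = 4.88878 m⁴.
Centre of pressure: y_p = y_c + I_c/(y_c·A) = 1.245 + 4.88878/(1.245 × 9.462) = 1.245 + 0.415 = 1.66 m along the plane.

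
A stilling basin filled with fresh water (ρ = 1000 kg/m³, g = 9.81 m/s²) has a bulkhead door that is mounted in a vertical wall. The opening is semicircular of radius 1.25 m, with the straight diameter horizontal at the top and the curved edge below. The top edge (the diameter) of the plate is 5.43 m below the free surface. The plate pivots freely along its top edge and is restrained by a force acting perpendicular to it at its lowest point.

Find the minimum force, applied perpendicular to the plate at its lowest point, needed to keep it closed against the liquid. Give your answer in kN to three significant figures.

P ≈ 63.0 kN

γ = ρg = 1000 × 9.81 = 9810 N/m³ = 9.81 kN/m³.
The centroid of a semicircle lies 4r/(3π) = 0.530516 m from the diameter, here below the top edge, so the centroid depth is h_c = 5.43 + 0.530516 = 5.96052 m.
A = πr²/2 = π × 1.25²/2 = 2.45437 m².
Resultant F = γ·h_c·A = 9.81 × 5.96052 × 2.45437 = 143.514 kN.
I_c = (π/8 − 8/(9π))·r⁴ = 0.109757 × 1.25⁴ = 0.267961 m⁴.
Centre of pressure: y_p = y_c + I_c/(y_c·A) = 5.96052 + 0.267961/(5.96052 × 2.45437) = 5.96052 + 0.0183167 = 5.97884 m along the plane.
The resultant acts 0.530516 + 0.0183167 = 0.548833 m (along the plate) below the hinge at the top edge, so the moment about the hinge is M = F × 0.548833 = 143.514 × 0.548833 = 78.7652 kN·m.
A normal force at the bottom, 1.25 m from the hinge, must supply this moment: P = 78.7652/1.25 = 63.0122 kN.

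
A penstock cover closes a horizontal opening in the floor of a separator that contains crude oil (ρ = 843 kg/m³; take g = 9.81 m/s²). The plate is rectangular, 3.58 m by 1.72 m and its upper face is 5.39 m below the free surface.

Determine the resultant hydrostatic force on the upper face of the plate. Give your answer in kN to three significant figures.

F ≈ 274 kN

γ = ρg = 843 × 9.81 / 1000 = 8.26983 kN/m³.
The plate is horizontal, so pressure is uniform at p = γ·h = 8.26983 × 5.39 = 44.5744 kN/m².
A = 3.58 × 1.72 = 6.1576 m².
F = p·A = 44.5744 × 6.1576 = 274.471 kN.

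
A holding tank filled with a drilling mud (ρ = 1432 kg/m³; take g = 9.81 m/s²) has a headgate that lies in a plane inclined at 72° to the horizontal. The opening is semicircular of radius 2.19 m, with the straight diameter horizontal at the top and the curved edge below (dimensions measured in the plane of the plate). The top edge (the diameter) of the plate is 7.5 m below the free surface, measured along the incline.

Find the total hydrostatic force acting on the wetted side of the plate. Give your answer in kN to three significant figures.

F ≈ 848 kN

γ = ρg = 1432 × 9.81 / 1000 = 14.04792 kN/m³.
Let θ = 72° be the plate's angle to the horizontal; measure y along the incline from where the plane meets the free surface. Vertical depth h = y·sinθ with sinθ = 0.951057.
The centroid of a semicircle lies 4r/(3π) = 0.929465 m from the diameter, here below the top edge, so y_c = 7.5 + 0.929465 = 8.42947 m and h_c = 8.42947 × 0.951057 = 8.01691 m.
A = πr²/2 = π × 2.19²/2 = 7.5337 m².
Resultant F = γ·h_c·A = 14.04792 × 8.01691 × 7.5337 = 848.452 kN.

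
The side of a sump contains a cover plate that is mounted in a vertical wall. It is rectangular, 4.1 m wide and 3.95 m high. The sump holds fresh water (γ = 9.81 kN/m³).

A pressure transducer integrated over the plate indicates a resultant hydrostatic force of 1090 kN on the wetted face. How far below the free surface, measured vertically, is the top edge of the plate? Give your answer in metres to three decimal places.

d_top ≈ 4.886 m

γ = 9.81 kN/m³.
A = 4.1 × 3.95 = 16.195 m².
From F = γ·h_c·A, the centroid depth is h_c = 1090/(9.81 × 16.195) = 6.86083 m.
The centroid lies 3.95/2 = 1.975 m below the top edge, so the top edge sits at h_top = 6.86083 − 1.975 = 4.88583 m below the surface.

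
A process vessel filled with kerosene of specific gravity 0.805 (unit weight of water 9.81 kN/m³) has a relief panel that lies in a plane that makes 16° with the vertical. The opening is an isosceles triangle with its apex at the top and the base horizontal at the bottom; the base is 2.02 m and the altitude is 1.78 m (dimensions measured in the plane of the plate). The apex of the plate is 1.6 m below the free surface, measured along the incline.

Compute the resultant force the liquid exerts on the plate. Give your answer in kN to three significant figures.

F ≈ 38.0 kN

γ = 0.805 × 9.81 = 7.89705 kN/m³.
The plate makes 16° with the vertical, i.e. θ = 90° − 16° = 74° to the horizontal. Measuring y along the incline from the free-surface line, vertical depth h = y·sinθ with sinθ = 0.961262.
With the apex up, the centroid sits 2h/3 = 2 × 1.78/3 = 1.18667 m below the apex, so y_c = 1.6 + 1.18667 = 2.78667 m and h_c = 2.78667 × 0.961262 = 2.67872 m.
A = ½ × 2.02 × 1.78 = 1.7978 m².
Resultant F = γ·h_c·A = 7.89705 × 2.67872 × 1.7978 = 38.0306 kN.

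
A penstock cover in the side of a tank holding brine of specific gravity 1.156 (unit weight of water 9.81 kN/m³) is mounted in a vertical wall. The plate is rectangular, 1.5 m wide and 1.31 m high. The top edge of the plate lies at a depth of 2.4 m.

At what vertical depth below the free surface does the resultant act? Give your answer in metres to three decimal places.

h_p = 3.102 m

γ = 1.156 × 9.81 = 11.34036 kN/m³.
The centroid lies 1.31/2 = 0.655 m below the top edge, so the centroid depth is h_c = 2.4 + 0.655 = 3.055 m.
A = 1.5 × 1.31 = 1.965 m².
Resultant F = γ·h_c·A = 11.34036 × 3.055 × 1.965 = 68.077 kN.
I_c = b·h³/12 = 1.5 × 1.31³/12 = 0.281011 m⁴.
Centre of pressure: y_p = y_c + I_c/(y_c·A) = 3.055 + 0.281011/(3.055 × 1.965) = 3.055 + 0.0468112 = 3.10181 m along the plane.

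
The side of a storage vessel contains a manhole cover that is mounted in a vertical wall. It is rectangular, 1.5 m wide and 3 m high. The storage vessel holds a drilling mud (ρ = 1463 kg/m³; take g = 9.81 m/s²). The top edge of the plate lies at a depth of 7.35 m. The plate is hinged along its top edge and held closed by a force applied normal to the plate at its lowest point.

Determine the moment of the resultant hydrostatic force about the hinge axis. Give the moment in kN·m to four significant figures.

M ≈ 905.8 kN·m

γ = ρg = 1463 × 9.81 / 1000 = 14.35203 kN/m³.
The centroid lies 3/2 = 1.5 m below the top edge, so the centroid depth is h_c = 7.35 + 1.5 = 8.85 m.
A = 1.5 × 3 = 4.5 m².
Resultant F = γ·h_c·A = 14.35203 × 8.85 × 4.5 = 571.57 kN.
I_c = b·h³/12 = 1.5 × 3³/12 = 3.375 m⁴.
Centre of pressure: y_p = y_c + I_c/(y_c·A) = 8.85 + 3.375/(8.85 × 4.5) = 8.85 + 0.0847458 = 8.93475 m along the plane.
The resultant acts 1.5 + 0.0847458 = 1.58475 m (along the plate) below the hinge at the top edge, so the moment about the hinge is M = F × 1.58475 = 571.57 × 1.58475 = 905.796 kN·m.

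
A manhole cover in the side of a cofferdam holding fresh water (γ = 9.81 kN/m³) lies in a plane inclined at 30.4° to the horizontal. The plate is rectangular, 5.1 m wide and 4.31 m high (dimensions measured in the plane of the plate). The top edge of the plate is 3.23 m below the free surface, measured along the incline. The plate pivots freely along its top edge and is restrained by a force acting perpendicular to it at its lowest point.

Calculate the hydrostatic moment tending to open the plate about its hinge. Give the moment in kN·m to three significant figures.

γ = 9.81 kN/m³.
Let θ = 30.4° be the plate's angle to the horizontal; measure y along the incline from where the plane meets the free surface. Vertical depth h = y·sinθ with sinθ = 0.506034.
The centroid lies 4.31/2 = 2.155 m below the top edge, so y_c = 3.23 + 2.155 = 5.385 m and h_c = 5.385 × 0.506034 = 2.72499 m.
A = 5.1 × 4.31 = 21.981 m².
Resultant F = γ·h_c·A = 9.81 × 2.72499 × 21.981 = 587.599 kN.
I_c = b·h³/12 = 5.1 × 4.31³/12 = 34.0268 m⁴.
Centre of pressure: y_p = y_c + I_c/(y_c·A) = 5.385 + 34.0268/(5.385 × 21.981) = 5.385 + 0.287467 = 5.67247 m along the plane.
The resultant acts 2.155 + 0.287467 = 2.44247 m (along the plate) below the hinge at the top edge, so the moment about the hinge is M = F × 2.44247 = 587.599 × 2.44247 = 1435.19 kN·m.

M ≈ 1440 kN·m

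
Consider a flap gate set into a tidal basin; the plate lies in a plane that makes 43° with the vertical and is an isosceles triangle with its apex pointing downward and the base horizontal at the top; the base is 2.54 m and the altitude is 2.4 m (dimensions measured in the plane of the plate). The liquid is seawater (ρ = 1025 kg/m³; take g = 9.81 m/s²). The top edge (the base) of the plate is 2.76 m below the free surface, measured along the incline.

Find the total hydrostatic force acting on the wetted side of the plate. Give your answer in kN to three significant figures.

γ = ρg = 1025 × 9.81 / 1000 = 10.05525 kN/m³.
The plate makes 43° with the vertical, i.e. θ = 90° − 43° = 47° to the horizontal. Measuring y along the incline from the free-surface line, vertical depth h = y·sinθ with sinθ = 0.731354.
With the apex down, the centroid sits h/3 = 2.4/3 = 0.8 m below the base (the top edge), so y_c = 2.76 + 0.8 = 3.56 m and h_c = 3.56 × 0.731354 = 2.60362 m.
A = ½ × 2.54 × 2.4 = 3.048 m².
Resultant F = γ·h_c·A = 10.05525 × 2.60362 × 3.048 = 79.7968 kN.

F ≈ 79.8 kN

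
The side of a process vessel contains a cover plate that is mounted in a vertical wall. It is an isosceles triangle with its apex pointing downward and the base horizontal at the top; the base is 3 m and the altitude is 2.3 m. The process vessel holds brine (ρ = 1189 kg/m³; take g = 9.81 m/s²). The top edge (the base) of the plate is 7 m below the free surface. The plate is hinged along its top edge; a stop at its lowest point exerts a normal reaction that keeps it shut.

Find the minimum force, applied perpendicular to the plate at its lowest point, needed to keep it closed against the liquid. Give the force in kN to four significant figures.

P ≈ 109.3 kN

γ = ρg = 1189 × 9.81 / 1000 = 11.66409 kN/m³.
With the apex down, the centroid sits h/3 = 2.3/3 = 0.766667 m below the base (the top edge), so the centroid depth is h_c = 7 + 0.766667 = 7.76667 m.
A = ½ × 3 × 2.3 = 3.45 m².
Resultant F = γ·h_c·A = 11.66409 × 7.76667 × 3.45 = 312.539 kN.
I_c = b·h³/36 = 3 × 2.3³/36 = 1.01392 m⁴.
Centre of pressure: y_p = y_c + I_c/(y_c·A) = 7.76667 + 1.01392/(7.76667 × 3.45) = 7.76667 + 0.0378399 = 7.80451 m along the plane.
The resultant acts 0.766667 + 0.0378399 = 0.804507 m (along the plate) below the hinge at the top edge, so the moment about the hinge is M = F × 0.804507 = 312.539 × 0.804507 = 251.44 kN·m.
A normal force at the bottom, 2.3 m from the hinge, must supply this moment: P = 251.44/2.3 = 109.322 kN.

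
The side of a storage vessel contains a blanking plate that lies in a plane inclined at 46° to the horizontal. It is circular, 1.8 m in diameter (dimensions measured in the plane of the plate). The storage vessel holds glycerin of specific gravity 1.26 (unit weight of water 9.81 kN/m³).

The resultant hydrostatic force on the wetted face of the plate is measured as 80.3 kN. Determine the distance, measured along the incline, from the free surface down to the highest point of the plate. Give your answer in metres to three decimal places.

γ = 1.26 × 9.81 = 12.3606 kN/m³.
A = π(0.9)² = 2.54469 m².
From F = γ·h_c·A, the centroid depth is h_c = 80.3/(12.3606 × 2.54469) = 2.55294 m.
Let θ = 46° be the plate's angle to the horizontal; measure y along the incline from where the plane meets the free surface. Vertical depth h = y·sinθ with sinθ = 0.719340.
Along the incline, y_c = h_c/sinθ = 2.55294/0.719340 = 3.549 m.
The centroid is at the centre, 0.9 m below the top of the plate, so the highest point sits at y_top = 3.549 − 0.9 = 2.649 m along the incline.

y_top ≈ 2.649 m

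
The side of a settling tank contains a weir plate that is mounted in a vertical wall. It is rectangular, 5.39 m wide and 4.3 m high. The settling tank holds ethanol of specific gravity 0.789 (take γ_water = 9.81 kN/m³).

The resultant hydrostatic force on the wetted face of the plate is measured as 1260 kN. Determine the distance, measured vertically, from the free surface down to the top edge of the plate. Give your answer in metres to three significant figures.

d_top ≈ 4.87 m

γ = 0.789 × 9.81 = 7.74009 kN/m³.
A = 5.39 × 4.3 = 23.177 m².
From F = γ·h_c·A, the centroid depth is h_c = 1260/(7.74009 × 23.177) = 7.02372 m.
The centroid lies 4.3/2 = 2.15 m below the top edge, so the top edge sits at h_top = 7.02372 − 2.15 = 4.87372 m below the surface.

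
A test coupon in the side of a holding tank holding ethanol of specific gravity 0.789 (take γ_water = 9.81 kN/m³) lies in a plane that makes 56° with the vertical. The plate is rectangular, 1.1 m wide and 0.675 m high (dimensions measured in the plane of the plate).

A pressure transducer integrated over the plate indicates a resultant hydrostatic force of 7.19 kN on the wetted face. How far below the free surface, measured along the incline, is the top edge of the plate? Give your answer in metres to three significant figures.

y_top ≈ 1.90 m

γ = 0.789 × 9.81 = 7.74009 kN/m³.
A = 1.1 × 0.675 = 0.7425 m².
From F = γ·h_c·A, the centroid depth is h_c = 7.19/(7.74009 × 0.7425) = 1.25108 m.
The plate makes 56° with the vertical, i.e. θ = 90° − 56° = 34° to the horizontal. Measuring y along the incline from the free-surface line, vertical depth h = y·sinθ with sinθ = 0.559193.
Along the incline, y_c = h_c/sinθ = 1.25108/0.559193 = 2.2373 m.
The centroid lies 0.675/2 = 0.3375 m below the top edge, so the top edge sits at y_top = 2.2373 − 0.3375 = 1.8998 m along the incline.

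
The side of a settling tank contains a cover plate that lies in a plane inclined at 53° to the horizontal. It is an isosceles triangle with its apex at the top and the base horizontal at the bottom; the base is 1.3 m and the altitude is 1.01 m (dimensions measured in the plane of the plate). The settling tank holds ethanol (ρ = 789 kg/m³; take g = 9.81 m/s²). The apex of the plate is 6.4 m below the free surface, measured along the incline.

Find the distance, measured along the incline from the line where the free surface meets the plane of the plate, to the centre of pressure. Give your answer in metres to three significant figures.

y_p = 7.08 m

γ = ρg = 789 × 9.81 / 1000 = 7.74009 kN/m³.
Let θ = 53° be the plate's angle to the horizontal; measure y along the incline from where the plane meets the free surface. Vertical depth h = y·sinθ with sinθ = 0.798636.
With the apex up, the centroid sits 2h/3 = 2 × 1.01/3 = 0.673333 m below the apex, so y_c = 6.4 + 0.673333 = 7.07333 m and h_c = 7.07333 × 0.798636 = 5.64902 m.
A = ½ × 1.3 × 1.01 = 0.6565 m².
Resultant F = γ·h_c·A = 7.74009 × 5.64902 × 0.6565 = 28.7048 kN.
I_c = b·h³/36 = 1.3 × 1.01³/36 = 0.0372053 m⁴.
Centre of pressure: y_p = y_c + I_c/(y_c·A) = 7.07333 + 0.0372053/(7.07333 × 0.6565) = 7.07333 + 0.0080121 = 7.08134 m along the plane.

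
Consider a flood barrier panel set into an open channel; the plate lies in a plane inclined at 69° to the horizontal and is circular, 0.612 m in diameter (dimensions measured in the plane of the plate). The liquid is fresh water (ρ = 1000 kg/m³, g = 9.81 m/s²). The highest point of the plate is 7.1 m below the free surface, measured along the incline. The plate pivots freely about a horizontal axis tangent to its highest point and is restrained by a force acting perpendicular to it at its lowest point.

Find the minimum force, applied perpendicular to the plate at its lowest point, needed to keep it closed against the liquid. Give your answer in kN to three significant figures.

γ = ρg = 1000 × 9.81 = 9810 N/m³ = 9.81 kN/m³.
Let θ = 69° be the plate's angle to the horizontal; measure y along the incline from where the plane meets the free surface. Vertical depth h = y·sinθ with sinθ = 0.933580.
The centroid is at the centre, 0.306 m below the top of the plate, so y_c = 7.1 + 0.306 = 7.406 m and h_c = 7.406 × 0.933580 = 6.91409 m.
A = π(0.306)² = 0.294166 m².
Resultant F = γ·h_c·A = 9.81 × 6.91409 × 0.294166 = 19.9525 kN.
I_c = πr⁴/4 = π × 0.306⁴/4 = 0.00688614 m⁴.
Centre of pressure: y_p = y_c + I_c/(y_c·A) = 7.406 + 0.00688614/(7.406 × 0.294166) = 7.406 + 0.00316082 = 7.40916 m along the plane.
The resultant acts 0.306 + 0.00316082 = 0.309161 m (along the plate) below the hinge at the top edge, so the moment about the hinge is M = F × 0.309161 = 19.9525 × 0.309161 = 6.16853 kN·m.
A normal force at the bottom, 0.612 m from the hinge, must supply this moment: P = 6.16853/0.612 = 10.0793 kN.

P ≈ 10.1 kN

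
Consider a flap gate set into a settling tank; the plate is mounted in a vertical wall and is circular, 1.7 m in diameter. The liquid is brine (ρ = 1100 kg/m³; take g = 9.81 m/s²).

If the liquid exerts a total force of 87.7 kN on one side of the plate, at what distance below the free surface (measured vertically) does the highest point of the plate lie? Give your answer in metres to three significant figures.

d_top ≈ 2.73 m

γ = ρg = 1100 × 9.81 / 1000 = 10.791 kN/m³.
A = π(0.85)² = 2.2698 m².
From F = γ·h_c·A, the centroid depth is h_c = 87.7/(10.791 × 2.2698) = 3.58055 m.
The centroid is at the centre, 0.85 m below the top of the plate, so the highest point sits at h_top = 3.58055 − 0.85 = 2.73055 m below the surface.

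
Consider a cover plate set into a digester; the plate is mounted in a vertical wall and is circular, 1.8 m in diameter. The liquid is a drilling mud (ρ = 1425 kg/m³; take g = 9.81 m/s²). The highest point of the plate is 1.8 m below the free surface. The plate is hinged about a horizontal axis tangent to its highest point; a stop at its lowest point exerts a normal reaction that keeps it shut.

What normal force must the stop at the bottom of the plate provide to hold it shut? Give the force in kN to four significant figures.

P ≈ 52.03 kN

γ = ρg = 1425 × 9.81 / 1000 = 13.97925 kN/m³.
The centroid is at the centre, 0.9 m below the top of the plate, so the centroid depth is h_c = 1.8 + 0.9 = 2.7 m.
A = π(0.9)² = 2.54469 m².
Resultant F = γ·h_c·A = 13.97925 × 2.7 × 2.54469 = 96.0467 kN.
I_c = πr⁴/4 = π × 0.9⁴/4 = 0.5153 m⁴.
Centre of pressure: y_p = y_c + I_c/(y_c·A) = 2.7 + 0.5153/(2.7 × 2.54469) = 2.7 + 0.075 = 2.775 m along the plane.
The resultant acts 0.9 + 0.075 = 0.975 m (along the plate) below the hinge at the top edge, so the moment about the hinge is M = F × 0.975 = 96.0467 × 0.975 = 93.6455 kN·m.
A normal force at the bottom, 1.8 m from the hinge, must supply this moment: P = 93.6455/1.8 = 52.0253 kN.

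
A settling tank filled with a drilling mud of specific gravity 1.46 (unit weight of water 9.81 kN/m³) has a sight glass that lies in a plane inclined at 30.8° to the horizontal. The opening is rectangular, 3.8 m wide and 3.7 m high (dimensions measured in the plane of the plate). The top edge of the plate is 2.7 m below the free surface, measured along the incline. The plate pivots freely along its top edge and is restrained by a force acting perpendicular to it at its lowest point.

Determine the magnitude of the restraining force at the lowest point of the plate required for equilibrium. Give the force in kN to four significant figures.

γ = 1.46 × 9.81 = 14.3226 kN/m³.
Let θ = 30.8° be the plate's angle to the horizontal; measure y along the incline from where the plane meets the free surface. Vertical depth h = y·sinθ with sinθ = 0.512043.
The centroid lies 3.7/2 = 1.85 m below the top edge, so y_c = 2.7 + 1.85 = 4.55 m and h_c = 4.55 × 0.512043 = 2.3298 m.
A = 3.8 × 3.7 = 14.06 m².
Resultant F = γ·h_c·A = 14.3226 × 2.3298 × 14.06 = 469.165 kN.
I_c = b·h³/12 = 3.8 × 3.7³/12 = 16.0401 m⁴.
Centre of pressure: y_p = y_c + I_c/(y_c·A) = 4.55 + 16.0401/(4.55 × 14.06) = 4.55 + 0.250732 = 4.80073 m along the plane.
The resultant acts 1.85 + 0.250732 = 2.10073 m (along the plate) below the hinge at the top edge, so the moment about the hinge is M = F × 2.10073 = 469.165 × 2.10073 = 985.589 kN·m.
A normal force at the bottom, 3.7 m from the hinge, must supply this moment: P = 985.589/3.7 = 266.375 kN.

P ≈ 266.4 kN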